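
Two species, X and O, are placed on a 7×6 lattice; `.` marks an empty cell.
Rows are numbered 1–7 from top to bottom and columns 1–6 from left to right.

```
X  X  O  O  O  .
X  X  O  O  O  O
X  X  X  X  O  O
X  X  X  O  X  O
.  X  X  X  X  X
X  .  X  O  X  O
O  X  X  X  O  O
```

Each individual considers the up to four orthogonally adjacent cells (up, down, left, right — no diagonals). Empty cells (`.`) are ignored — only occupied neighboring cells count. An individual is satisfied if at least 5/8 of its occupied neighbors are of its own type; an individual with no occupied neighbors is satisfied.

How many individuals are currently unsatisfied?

Row 1: (1,1)X 2/2 satisfied · (1,2)X 2/3 satisfied · (1,3)O 2/3 satisfied · (1,4)O 3/3 satisfied · (1,5)O 2/2 satisfied
Row 2: (2,1)X 3/3 satisfied · (2,2)X 3/4 satisfied · (2,3)O 2/4 not · (2,4)O 3/4 satisfied · (2,5)O 4/4 satisfied · (2,6)O 2/2 satisfied
Row 3: (3,1)X 3/3 satisfied · (3,2)X 4/4 satisfied · (3,3)X 3/4 satisfied · (3,4)X 1/4 not · (3,5)O 2/4 not · (3,6)O 3/3 satisfied
Row 4: (4,1)X 2/2 satisfied · (4,2)X 4/4 satisfied · (4,3)X 3/4 satisfied · (4,4)O 0/4 not · (4,5)X 1/4 not · (4,6)O 1/3 not
Row 5: (5,2)X 2/2 satisfied · (5,3)X 4/4 satisfied · (5,4)X 2/4 not · (5,5)X 4/4 satisfied · (5,6)X 1/3 not
Row 6: (6,1)X 0/1 not · (6,3)X 2/3 satisfied · (6,4)O 0/4 not · (6,5)X 1/4 not · (6,6)O 1/3 not
Row 7: (7,1)O 0/2 not · (7,2)X 1/2 not · (7,3)X 3/3 satisfied · (7,4)X 1/3 not · (7,5)O 1/3 not · (7,6)O 2/2 satisfied
Unsatisfied: (2,3), (3,4), (3,5), (4,4), (4,5), (4,6), (5,4), (5,6), (6,1), (6,4), (6,5), (6,6), (7,1), (7,2), (7,4), (7,5) — 16 in total.

16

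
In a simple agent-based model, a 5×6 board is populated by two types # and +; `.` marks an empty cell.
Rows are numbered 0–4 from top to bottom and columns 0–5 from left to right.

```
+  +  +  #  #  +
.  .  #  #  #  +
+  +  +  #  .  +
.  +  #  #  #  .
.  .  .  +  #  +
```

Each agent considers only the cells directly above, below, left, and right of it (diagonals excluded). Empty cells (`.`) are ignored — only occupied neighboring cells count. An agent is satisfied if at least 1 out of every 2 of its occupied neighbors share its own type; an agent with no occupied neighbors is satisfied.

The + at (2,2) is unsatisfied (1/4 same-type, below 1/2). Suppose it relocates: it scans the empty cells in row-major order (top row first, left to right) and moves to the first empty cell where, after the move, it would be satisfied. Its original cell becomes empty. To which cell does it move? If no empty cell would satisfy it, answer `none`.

(1,0)

Vacating (2,2). Empty cells in order:
  (1,0): 2/2 same-type → satisfied — stop here.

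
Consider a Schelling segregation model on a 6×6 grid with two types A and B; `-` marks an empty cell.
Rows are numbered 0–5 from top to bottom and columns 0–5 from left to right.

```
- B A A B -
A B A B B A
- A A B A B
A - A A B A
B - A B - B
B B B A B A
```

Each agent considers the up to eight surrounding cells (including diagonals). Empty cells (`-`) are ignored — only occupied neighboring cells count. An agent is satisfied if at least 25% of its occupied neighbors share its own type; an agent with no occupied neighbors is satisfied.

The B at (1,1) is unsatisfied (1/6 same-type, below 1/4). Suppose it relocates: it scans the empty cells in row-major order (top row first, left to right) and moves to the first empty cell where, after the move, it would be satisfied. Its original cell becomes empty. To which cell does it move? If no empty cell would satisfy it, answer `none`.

(0,0)

Vacating (1,1). Empty cells in order:
  (0,0): 1/2 same-type → satisfied — stop here.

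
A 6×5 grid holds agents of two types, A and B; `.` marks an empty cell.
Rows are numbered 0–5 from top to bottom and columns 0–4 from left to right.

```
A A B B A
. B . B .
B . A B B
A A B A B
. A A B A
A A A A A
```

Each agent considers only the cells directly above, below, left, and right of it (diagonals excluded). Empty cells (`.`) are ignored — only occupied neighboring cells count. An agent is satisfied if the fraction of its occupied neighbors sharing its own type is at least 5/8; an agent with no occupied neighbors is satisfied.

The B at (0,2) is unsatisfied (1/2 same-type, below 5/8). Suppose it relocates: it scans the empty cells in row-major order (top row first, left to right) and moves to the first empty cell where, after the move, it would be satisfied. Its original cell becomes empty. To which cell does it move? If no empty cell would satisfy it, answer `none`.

Vacating (0,2). Empty cells in order:
  (1,0): 2/3 same-type → satisfied — stop here.

(1,0)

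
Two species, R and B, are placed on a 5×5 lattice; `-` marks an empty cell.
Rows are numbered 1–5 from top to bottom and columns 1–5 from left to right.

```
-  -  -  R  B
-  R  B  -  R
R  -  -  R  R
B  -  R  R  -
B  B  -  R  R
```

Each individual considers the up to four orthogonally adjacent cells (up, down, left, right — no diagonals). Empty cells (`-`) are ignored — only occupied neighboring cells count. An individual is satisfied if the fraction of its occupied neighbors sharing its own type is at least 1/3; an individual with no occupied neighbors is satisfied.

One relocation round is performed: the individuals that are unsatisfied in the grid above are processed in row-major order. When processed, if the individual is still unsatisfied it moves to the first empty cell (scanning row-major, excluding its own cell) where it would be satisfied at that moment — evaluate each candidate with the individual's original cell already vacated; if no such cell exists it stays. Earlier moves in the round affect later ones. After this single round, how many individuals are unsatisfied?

Initially unsatisfied (in order): (1,4), (1,5), (2,2), (2,3), (3,1).
  (1,4) → (1,1).
  (1,5) → (1,3).
  (2,2) → (1,2).
  (2,3): now satisfied by earlier moves; stays.
  (3,1) → (1,5).
Resulting grid:
R R B - R
- - B - R
- - - R R
B - R R -
B B - R R
All satisfied now.

0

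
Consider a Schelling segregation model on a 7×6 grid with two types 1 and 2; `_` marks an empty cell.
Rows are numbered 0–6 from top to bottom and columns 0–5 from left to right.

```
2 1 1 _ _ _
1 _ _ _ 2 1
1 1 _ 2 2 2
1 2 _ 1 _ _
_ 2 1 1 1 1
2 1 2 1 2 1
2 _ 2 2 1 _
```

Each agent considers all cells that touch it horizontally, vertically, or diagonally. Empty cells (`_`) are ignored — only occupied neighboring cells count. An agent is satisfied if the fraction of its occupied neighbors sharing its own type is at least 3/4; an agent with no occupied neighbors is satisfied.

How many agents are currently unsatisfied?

(0,0)2 0/2 ✗
(0,1)1 2/3 ✗
(0,2)1 1/1 ✓
(1,0)1 3/4 ✓
(1,4)2 3/4 ✓
(1,5)1 0/3 ✗
(2,0)1 3/4 ✓
(2,1)1 3/4 ✓
(2,3)2 2/3 ✗
(2,4)2 3/5 ✗
(2,5)2 2/3 ✗
(3,0)1 2/4 ✗
(3,1)2 1/5 ✗
(3,3)1 3/5 ✗
(4,1)2 3/6 ✗
(4,2)1 4/7 ✗
(4,3)1 4/6 ✗
(4,4)1 5/6 ✓
(4,5)1 2/3 ✗
(5,0)2 2/3 ✗
(5,1)1 1/6 ✗
(5,2)2 3/7 ✗
(5,3)1 4/8 ✗
(5,4)2 1/7 ✗
(5,5)1 3/4 ✓
(6,0)2 1/2 ✗
(6,2)2 2/4 ✗
(6,3)2 3/5 ✗
(6,4)1 2/4 ✗
Unsatisfied: (0,0), (0,1), (1,5), (2,3), (2,4), (2,5), (3,0), (3,1), (3,3), (4,1), (4,2), (4,3), (4,5), (5,0), (5,1), (5,2), (5,3), (5,4), (6,0), (6,2), (6,3), (6,4) — 22 in total.

22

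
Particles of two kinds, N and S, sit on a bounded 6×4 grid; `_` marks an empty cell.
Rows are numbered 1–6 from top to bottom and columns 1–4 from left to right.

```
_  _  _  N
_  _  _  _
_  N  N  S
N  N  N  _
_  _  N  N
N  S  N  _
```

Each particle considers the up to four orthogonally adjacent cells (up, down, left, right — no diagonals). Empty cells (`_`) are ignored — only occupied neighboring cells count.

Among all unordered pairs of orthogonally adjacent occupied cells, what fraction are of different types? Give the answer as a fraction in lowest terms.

3/11

Scan each occupied cell's neighbors to the right and below so each pair is counted once.
Row 3: N(3,2)–N(3,3)= N(3,2)–N(4,2)= N(3,3)–S(3,4)≠ N(3,3)–N(4,3)=  → 1/4 unlike.
Row 4: N(4,1)–N(4,2)= N(4,2)–N(4,3)= N(4,3)–N(5,3)=  → 0/3 unlike.
Row 5: N(5,3)–N(5,4)= N(5,3)–N(6,3)=  → 0/2 unlike.
Row 6: N(6,1)–S(6,2)≠ S(6,2)–N(6,3)≠  → 2/2 unlike.
Total adjacent occupied pairs: 11; unlike-type pairs: 3.
3/11 is already in lowest terms.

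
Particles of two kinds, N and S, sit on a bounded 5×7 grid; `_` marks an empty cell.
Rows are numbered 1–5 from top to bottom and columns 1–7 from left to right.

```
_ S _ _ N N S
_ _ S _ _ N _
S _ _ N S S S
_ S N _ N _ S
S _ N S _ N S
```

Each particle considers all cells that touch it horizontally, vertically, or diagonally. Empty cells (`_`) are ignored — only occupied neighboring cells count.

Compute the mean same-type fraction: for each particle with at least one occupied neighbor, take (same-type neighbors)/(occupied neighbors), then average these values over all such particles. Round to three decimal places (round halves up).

0.542

Row 1: (1,2)S 1/1 · (1,5)N 2/2 · (1,6)N 2/3 · (1,7)S 0/2
Row 2: (2,3)S 1/2 · (2,6)N 2/6
Row 3: (3,1)S 1/1 · (3,4)N 2/4 · (3,5)S 1/4 · (3,6)S 3/5 · (3,7)S 2/3
Row 4: (4,2)S 2/4 · (4,3)N 2/4 · (4,5)N 2/5 · (4,7)S 3/4
Row 5: (5,1)S 1/1 · (5,3)N 1/3 · (5,4)S 0/3 · (5,6)N 1/3 · (5,7)S 1/2
Sum over 20 particles: 1/1 + 2/2 + 2/3 + 0/2 + 1/2 + 2/6 + 1/1 + 2/4 + 1/4 + 3/5 + 2/3 + 2/4 + 2/4 + 2/5 + 3/4 + 1/1 + 1/3 + 0/3 + 1/3 + 1/2 = 65/6; mean = 65/6 ÷ 20 = 13/24 = 0.541666… → 0.542.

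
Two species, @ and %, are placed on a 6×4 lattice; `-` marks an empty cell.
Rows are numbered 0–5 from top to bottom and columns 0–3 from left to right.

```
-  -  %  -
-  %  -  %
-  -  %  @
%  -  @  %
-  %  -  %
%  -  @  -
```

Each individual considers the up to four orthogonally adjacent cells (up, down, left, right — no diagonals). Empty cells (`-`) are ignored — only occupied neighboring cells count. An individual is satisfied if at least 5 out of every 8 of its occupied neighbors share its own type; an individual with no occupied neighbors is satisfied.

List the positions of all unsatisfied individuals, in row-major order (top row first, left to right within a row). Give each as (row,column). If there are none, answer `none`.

(0,2)% 0/0 satisfied
(1,1)% 0/0 satisfied
(1,3)% 0/1 not
(2,2)% 0/2 not
(2,3)@ 0/3 not
(3,0)% 0/0 satisfied
(3,2)@ 0/2 not
(3,3)% 1/3 not
(4,1)% 0/0 satisfied
(4,3)% 1/1 satisfied
(5,0)% 0/0 satisfied
(5,2)@ 0/0 satisfied

(1,3), (2,2), (2,3), (3,2), (3,3)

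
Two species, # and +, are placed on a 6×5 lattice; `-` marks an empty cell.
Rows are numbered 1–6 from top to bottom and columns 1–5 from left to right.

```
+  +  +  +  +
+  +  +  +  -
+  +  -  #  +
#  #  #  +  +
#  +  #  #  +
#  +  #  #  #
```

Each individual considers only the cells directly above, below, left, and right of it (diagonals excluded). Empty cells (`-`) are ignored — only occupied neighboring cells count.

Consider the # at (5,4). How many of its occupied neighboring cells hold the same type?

Occupied neighbors of (5,4): (4,4)=+, (6,4)=#, (5,3)=#, (5,5)=+.
Same type (#): 2 of 4.

2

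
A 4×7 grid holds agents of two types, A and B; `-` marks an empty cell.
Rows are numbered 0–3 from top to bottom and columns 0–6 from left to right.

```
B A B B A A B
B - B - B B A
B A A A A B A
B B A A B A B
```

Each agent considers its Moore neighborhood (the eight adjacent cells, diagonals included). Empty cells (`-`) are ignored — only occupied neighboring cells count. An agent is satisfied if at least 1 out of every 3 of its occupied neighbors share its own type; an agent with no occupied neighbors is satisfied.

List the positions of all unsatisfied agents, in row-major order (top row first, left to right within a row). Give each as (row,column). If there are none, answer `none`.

(0,1), (0,4), (2,1), (3,4)

Row 0: (0,0)B 1/2 satisfied · (0,1)A 0/4 not · (0,2)B 2/3 satisfied · (0,3)B 3/4 satisfied · (0,4)A 1/4 not · (0,5)A 2/5 satisfied · (0,6)B 1/3 satisfied
Row 1: (1,0)B 2/4 satisfied · (1,2)B 2/6 satisfied · (1,4)B 3/7 satisfied · (1,5)B 3/8 satisfied · (1,6)A 2/5 satisfied
Row 2: (2,0)B 3/4 satisfied · (2,1)A 2/7 not · (2,2)A 4/6 satisfied · (2,3)A 4/7 satisfied · (2,4)A 3/7 satisfied · (2,5)B 4/8 satisfied · (2,6)A 2/5 satisfied
Row 3: (3,0)B 2/3 satisfied · (3,1)B 2/5 satisfied · (3,2)A 4/5 satisfied · (3,3)A 4/5 satisfied · (3,4)B 1/5 not · (3,5)A 2/5 satisfied · (3,6)B 1/3 satisfied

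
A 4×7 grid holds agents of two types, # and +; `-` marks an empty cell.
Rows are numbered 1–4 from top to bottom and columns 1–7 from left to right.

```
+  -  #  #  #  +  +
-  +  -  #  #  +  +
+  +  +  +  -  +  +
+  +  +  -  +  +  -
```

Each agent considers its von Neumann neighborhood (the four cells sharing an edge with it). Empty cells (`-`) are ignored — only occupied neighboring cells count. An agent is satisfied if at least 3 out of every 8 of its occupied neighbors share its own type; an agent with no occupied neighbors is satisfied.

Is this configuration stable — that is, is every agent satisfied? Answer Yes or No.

Row 1: (1,1)+ 0/0 ✓ · (1,3)# 1/1 ✓ · (1,4)# 3/3 ✓ · (1,5)# 2/3 ✓ · (1,6)+ 2/3 ✓ · (1,7)+ 2/2 ✓
Row 2: (2,2)+ 1/1 ✓ · (2,4)# 2/3 ✓ · (2,5)# 2/3 ✓ · (2,6)+ 3/4 ✓ · (2,7)+ 3/3 ✓
Row 3: (3,1)+ 2/2 ✓ · (3,2)+ 4/4 ✓ · (3,3)+ 3/3 ✓ · (3,4)+ 1/2 ✓ · (3,6)+ 3/3 ✓ · (3,7)+ 2/2 ✓
Row 4: (4,1)+ 2/2 ✓ · (4,2)+ 3/3 ✓ · (4,3)+ 2/2 ✓ · (4,5)+ 1/1 ✓ · (4,6)+ 2/2 ✓
All meet the threshold, so the configuration is stable.

Yes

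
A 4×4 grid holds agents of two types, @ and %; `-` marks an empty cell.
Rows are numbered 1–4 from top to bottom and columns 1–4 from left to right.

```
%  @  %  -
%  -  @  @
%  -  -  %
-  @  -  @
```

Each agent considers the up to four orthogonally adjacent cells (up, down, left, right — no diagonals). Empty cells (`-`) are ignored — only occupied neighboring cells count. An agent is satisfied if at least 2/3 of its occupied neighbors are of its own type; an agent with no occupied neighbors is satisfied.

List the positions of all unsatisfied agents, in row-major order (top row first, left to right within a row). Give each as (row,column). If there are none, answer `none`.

(1,1)% 1/2 unhappy
(1,2)@ 0/2 unhappy
(1,3)% 0/2 unhappy
(2,1)% 2/2 ok
(2,3)@ 1/2 unhappy
(2,4)@ 1/2 unhappy
(3,1)% 1/1 ok
(3,4)% 0/2 unhappy
(4,2)@ 0/0 ok
(4,4)@ 0/1 unhappy

(1,1), (1,2), (1,3), (2,3), (2,4), (3,4), (4,4)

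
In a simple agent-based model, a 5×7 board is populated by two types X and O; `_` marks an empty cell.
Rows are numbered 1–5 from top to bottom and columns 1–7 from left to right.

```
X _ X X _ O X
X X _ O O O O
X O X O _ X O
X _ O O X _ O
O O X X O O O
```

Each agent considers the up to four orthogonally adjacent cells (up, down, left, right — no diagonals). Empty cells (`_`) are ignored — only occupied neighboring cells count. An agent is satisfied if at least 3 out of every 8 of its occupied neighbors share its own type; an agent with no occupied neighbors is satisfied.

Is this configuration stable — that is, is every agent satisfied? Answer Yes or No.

No

(1,1)X 1/1 satisfied
(1,3)X 1/1 satisfied
(1,4)X 1/2 satisfied
(1,6)O 1/2 satisfied
(1,7)X 0/2 not
(2,1)X 3/3 satisfied
(2,2)X 1/2 satisfied
(2,4)O 2/3 satisfied
(2,5)O 2/2 satisfied
(2,6)O 3/4 satisfied
(2,7)O 2/3 satisfied
(3,1)X 2/3 satisfied
(3,2)O 0/3 not
(3,3)X 0/3 not
(3,4)O 2/3 satisfied
(3,6)X 0/2 not
(3,7)O 2/3 satisfied
(4,1)X 1/2 satisfied
(4,3)O 1/3 not
(4,4)O 2/4 satisfied
(4,5)X 0/2 not
(4,7)O 2/2 satisfied
(5,1)O 1/2 satisfied
(5,2)O 1/2 satisfied
(5,3)X 1/3 not
(5,4)X 1/3 not
(5,5)O 1/3 not
(5,6)O 2/2 satisfied
(5,7)O 2/2 satisfied
For instance (1,7) has only 0/2 same-type neighbors, below 3/8.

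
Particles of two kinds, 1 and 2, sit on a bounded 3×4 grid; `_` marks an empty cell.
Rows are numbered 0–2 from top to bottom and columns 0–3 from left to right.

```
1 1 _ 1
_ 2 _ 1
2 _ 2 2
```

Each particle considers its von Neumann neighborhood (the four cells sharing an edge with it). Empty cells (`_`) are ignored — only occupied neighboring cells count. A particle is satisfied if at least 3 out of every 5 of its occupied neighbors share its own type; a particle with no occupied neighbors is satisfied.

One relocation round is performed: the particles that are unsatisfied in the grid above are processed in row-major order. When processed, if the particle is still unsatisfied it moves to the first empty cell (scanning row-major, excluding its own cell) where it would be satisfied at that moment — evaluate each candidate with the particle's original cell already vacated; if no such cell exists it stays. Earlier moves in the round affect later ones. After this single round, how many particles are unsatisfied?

Initially unsatisfied (in order): (0,1), (1,1), (1,3), (2,3).
  (0,1) → (0,2).
  (1,1): now satisfied by earlier moves; stays.
  (1,3) → (0,1).
  (2,3): now satisfied by earlier moves; stays.
Resulting grid:
1 1 1 1
_ 2 _ _
2 _ 2 2
Unsatisfied now: (1,1).

1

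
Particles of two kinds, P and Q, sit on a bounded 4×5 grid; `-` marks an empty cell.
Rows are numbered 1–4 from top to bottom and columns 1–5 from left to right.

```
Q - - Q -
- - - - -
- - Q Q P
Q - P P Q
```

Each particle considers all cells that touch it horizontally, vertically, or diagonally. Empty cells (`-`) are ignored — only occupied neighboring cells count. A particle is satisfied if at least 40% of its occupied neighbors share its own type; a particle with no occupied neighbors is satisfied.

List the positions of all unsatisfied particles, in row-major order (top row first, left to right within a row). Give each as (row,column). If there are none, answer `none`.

(1,1)Q 0/0 satisfied
(1,4)Q 0/0 satisfied
(3,3)Q 1/3 not
(3,4)Q 2/5 satisfied
(3,5)P 1/3 not
(4,1)Q 0/0 satisfied
(4,3)P 1/3 not
(4,4)P 2/5 satisfied
(4,5)Q 1/3 not

(3,3), (3,5), (4,3), (4,5)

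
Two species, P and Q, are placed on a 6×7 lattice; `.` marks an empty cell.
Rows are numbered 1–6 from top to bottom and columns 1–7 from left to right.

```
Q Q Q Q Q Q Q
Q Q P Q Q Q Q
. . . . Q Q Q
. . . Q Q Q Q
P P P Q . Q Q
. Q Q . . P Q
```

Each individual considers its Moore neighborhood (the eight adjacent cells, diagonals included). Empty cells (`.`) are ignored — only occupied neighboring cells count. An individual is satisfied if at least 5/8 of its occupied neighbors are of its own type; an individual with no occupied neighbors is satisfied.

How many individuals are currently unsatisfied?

Row 1: (1,1)Q 3/3 ok · (1,2)Q 4/5 ok · (1,3)Q 4/5 ok · (1,4)Q 4/5 ok · (1,5)Q 5/5 ok · (1,6)Q 5/5 ok · (1,7)Q 3/3 ok
Row 2: (2,1)Q 3/3 ok · (2,2)Q 4/5 ok · (2,3)P 0/5 unhappy · (2,4)Q 5/6 ok · (2,5)Q 7/7 ok · (2,6)Q 8/8 ok · (2,7)Q 5/5 ok
Row 3: (3,5)Q 7/7 ok · (3,6)Q 8/8 ok · (3,7)Q 5/5 ok
Row 4: (4,4)Q 3/4 ok · (4,5)Q 6/6 ok · (4,6)Q 7/7 ok · (4,7)Q 5/5 ok
Row 5: (5,1)P 1/2 unhappy · (5,2)P 2/4 unhappy · (5,3)P 1/5 unhappy · (5,4)Q 3/4 ok · (5,6)Q 5/6 ok · (5,7)Q 4/5 ok
Row 6: (6,2)Q 1/4 unhappy · (6,3)Q 2/4 unhappy · (6,6)P 0/3 unhappy · (6,7)Q 2/3 ok
Unsatisfied: (2,3), (5,1), (5,2), (5,3), (6,2), (6,3), (6,6) — 7 in total.

7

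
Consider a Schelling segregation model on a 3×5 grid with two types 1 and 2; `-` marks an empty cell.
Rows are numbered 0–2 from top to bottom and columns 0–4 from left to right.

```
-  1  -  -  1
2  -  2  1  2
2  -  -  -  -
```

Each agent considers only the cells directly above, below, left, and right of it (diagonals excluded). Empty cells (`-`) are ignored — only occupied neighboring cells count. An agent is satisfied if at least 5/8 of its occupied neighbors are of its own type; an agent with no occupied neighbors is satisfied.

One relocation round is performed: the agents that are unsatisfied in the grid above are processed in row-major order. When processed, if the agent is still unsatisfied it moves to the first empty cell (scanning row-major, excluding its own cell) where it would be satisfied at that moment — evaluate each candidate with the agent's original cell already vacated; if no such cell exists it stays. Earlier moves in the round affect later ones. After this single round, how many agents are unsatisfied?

0

Initially unsatisfied (in order): (0,4), (1,2), (1,3), (1,4).
  (0,4) → (0,3).
  (1,2) → (2,1).
  (1,3) → (0,2).
  (1,4): now satisfied by earlier moves; stays.
Resulting grid:
- 1 1 1 -
2 - - - 2
2 2 - - -
All satisfied now.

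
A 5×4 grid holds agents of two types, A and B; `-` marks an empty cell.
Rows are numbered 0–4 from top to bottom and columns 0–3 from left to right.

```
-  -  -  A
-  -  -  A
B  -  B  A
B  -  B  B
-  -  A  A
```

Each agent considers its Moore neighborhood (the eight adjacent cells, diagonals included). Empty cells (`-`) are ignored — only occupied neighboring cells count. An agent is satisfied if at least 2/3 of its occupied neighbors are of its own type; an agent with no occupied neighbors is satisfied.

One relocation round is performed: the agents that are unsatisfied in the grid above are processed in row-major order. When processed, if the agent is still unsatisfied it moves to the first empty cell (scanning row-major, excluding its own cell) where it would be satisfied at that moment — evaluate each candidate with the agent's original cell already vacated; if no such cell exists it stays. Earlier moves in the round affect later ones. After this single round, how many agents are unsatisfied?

0

Initially unsatisfied (in order): (2,2), (2,3), (3,2), (3,3), (4,2), (4,3).
  (2,2) → (0,0).
  (2,3) → (0,2).
  (3,2) → (1,0).
  (3,3) → (0,1).
  (4,2): now satisfied by earlier moves; stays.
  (4,3): now satisfied by earlier moves; stays.
Resulting grid:
B B A A
B - - A
B - - -
B - - -
- - A A
All satisfied now.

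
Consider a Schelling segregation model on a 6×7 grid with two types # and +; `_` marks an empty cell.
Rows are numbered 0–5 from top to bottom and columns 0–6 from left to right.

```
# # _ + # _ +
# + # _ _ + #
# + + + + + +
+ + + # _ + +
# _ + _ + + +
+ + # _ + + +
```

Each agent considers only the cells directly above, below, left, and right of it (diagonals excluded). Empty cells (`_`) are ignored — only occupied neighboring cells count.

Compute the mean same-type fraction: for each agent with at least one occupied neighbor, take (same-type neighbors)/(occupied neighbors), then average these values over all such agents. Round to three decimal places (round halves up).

(0,0)# 2/2
(0,1)# 1/2
(0,3)+ 0/1
(0,4)# 0/1
(0,6)+ 0/1
(1,0)# 2/3
(1,1)+ 1/4
(1,2)# 0/2
(1,5)+ 1/2
(1,6)# 0/3
(2,0)# 1/3
(2,1)+ 3/4
(2,2)+ 3/4
(2,3)+ 2/3
(2,4)+ 2/2
(2,5)+ 4/4
(2,6)+ 2/3
(3,0)+ 1/3
(3,1)+ 3/3
(3,2)+ 3/4
(3,3)# 0/2
(3,5)+ 3/3
(3,6)+ 3/3
(4,0)# 0/2
(4,2)+ 1/2
(4,4)+ 2/2
(4,5)+ 4/4
(4,6)+ 3/3
(5,0)+ 1/2
(5,1)+ 1/2
(5,2)# 0/2
(5,4)+ 2/2
(5,5)+ 3/3
(5,6)+ 2/2
Sum over 34 agents: 2/2 + 1/2 + 0/1 + 0/1 + 0/1 + 2/3 + 1/4 + 0/2 + 1/2 + 0/3 + 1/3 + 3/4 + 3/4 + 2/3 + 2/2 + 4/4 + 2/3 + 1/3 + 3/3 + 3/4 + 0/2 + 3/3 + 3/3 + 0/2 + 1/2 + 2/2 + 4/4 + 3/3 + 1/2 + 1/2 + 0/2 + 2/2 + 3/3 + 2/2 = 59/3; mean = 59/3 ÷ 34 = 59/102 = 0.578431… → 0.578.

0.578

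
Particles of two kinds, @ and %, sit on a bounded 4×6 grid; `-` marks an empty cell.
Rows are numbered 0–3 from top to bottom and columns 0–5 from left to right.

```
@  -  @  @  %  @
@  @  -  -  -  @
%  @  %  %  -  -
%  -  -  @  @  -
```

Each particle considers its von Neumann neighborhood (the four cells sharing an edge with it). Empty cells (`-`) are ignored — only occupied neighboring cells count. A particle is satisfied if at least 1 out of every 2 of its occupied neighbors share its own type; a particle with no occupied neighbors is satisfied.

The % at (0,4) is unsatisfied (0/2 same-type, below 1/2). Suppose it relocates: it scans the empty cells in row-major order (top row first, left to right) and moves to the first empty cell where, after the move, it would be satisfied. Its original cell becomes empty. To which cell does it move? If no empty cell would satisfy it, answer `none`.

(1,3)

Vacating (0,4). Empty cells in order:
  (0,1): 0/3 same-type → still unsatisfied.
  (1,2): 1/3 same-type → still unsatisfied.
  (1,3): 1/2 same-type → satisfied — stop here.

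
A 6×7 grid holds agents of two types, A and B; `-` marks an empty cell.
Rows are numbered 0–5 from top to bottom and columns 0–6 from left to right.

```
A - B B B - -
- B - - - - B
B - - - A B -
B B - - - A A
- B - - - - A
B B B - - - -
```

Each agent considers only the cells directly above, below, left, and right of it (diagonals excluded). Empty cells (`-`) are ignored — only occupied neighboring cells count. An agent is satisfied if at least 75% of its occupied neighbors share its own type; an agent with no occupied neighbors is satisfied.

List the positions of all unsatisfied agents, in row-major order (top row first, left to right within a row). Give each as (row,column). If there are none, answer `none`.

Row 0: (0,0)A 0/0 ✓ · (0,2)B 1/1 ✓ · (0,3)B 2/2 ✓ · (0,4)B 1/1 ✓
Row 1: (1,1)B 0/0 ✓ · (1,6)B 0/0 ✓
Row 2: (2,0)B 1/1 ✓ · (2,4)A 0/1 ✗ · (2,5)B 0/2 ✗
Row 3: (3,0)B 2/2 ✓ · (3,1)B 2/2 ✓ · (3,5)A 1/2 ✗ · (3,6)A 2/2 ✓
Row 4: (4,1)B 2/2 ✓ · (4,6)A 1/1 ✓
Row 5: (5,0)B 1/1 ✓ · (5,1)B 3/3 ✓ · (5,2)B 1/1 ✓

(2,4), (2,5), (3,5)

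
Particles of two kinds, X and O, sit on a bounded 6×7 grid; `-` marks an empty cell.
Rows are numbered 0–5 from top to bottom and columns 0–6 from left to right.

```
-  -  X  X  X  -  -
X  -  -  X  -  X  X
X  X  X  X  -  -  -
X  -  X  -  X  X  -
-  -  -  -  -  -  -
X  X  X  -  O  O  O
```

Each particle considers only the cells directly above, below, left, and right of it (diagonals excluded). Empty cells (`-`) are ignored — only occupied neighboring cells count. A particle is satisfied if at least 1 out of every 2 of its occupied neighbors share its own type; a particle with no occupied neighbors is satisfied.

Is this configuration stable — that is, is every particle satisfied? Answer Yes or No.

(0,2)X 1/1 ✓
(0,3)X 3/3 ✓
(0,4)X 1/1 ✓
(1,0)X 1/1 ✓
(1,3)X 2/2 ✓
(1,5)X 1/1 ✓
(1,6)X 1/1 ✓
(2,0)X 3/3 ✓
(2,1)X 2/2 ✓
(2,2)X 3/3 ✓
(2,3)X 2/2 ✓
(3,0)X 1/1 ✓
(3,2)X 1/1 ✓
(3,4)X 1/1 ✓
(3,5)X 1/1 ✓
(5,0)X 1/1 ✓
(5,1)X 2/2 ✓
(5,2)X 1/1 ✓
(5,4)O 1/1 ✓
(5,5)O 2/2 ✓
(5,6)O 1/1 ✓
All meet the threshold, so the configuration is stable.

Yes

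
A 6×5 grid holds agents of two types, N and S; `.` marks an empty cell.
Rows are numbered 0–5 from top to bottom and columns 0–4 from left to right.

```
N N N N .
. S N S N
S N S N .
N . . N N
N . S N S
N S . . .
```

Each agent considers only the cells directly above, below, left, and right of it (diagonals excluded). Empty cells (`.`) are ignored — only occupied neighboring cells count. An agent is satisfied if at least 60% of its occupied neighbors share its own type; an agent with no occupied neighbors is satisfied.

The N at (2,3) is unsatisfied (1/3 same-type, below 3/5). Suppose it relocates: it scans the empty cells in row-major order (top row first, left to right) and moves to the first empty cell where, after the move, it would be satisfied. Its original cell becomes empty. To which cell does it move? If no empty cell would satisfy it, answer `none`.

Vacating (2,3). Empty cells in order:
  (0,4): 2/2 same-type → satisfied — stop here.

(0,4)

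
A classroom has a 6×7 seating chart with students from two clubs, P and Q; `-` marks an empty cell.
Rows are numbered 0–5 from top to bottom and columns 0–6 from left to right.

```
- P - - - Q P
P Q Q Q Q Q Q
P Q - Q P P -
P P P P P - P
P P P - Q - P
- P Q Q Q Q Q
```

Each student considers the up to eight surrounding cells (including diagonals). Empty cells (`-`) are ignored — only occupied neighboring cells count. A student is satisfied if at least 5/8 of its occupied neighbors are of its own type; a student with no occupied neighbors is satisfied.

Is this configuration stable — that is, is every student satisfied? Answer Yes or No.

No

(0,1)P 1/3 not
(0,5)Q 3/4 satisfied
(0,6)P 0/3 not
(1,0)P 2/4 not
(1,1)Q 2/5 not
(1,2)Q 4/5 satisfied
(1,3)Q 3/4 satisfied
(1,4)Q 4/6 satisfied
(1,5)Q 3/6 not
(1,6)Q 2/4 not
(2,0)P 3/5 not
(2,1)Q 2/7 not
(2,3)Q 3/7 not
(2,4)P 3/7 not
(2,5)P 3/6 not
(3,0)P 4/5 satisfied
(3,1)P 6/7 satisfied
(3,2)P 4/6 satisfied
(3,3)P 4/6 satisfied
(3,4)P 3/5 not
(3,6)P 2/2 satisfied
(4,0)P 4/4 satisfied
(4,1)P 6/7 satisfied
(4,2)P 5/7 satisfied
(4,4)Q 3/5 not
(4,6)P 1/3 not
(5,1)P 3/4 satisfied
(5,2)Q 1/4 not
(5,3)Q 3/4 satisfied
(5,4)Q 3/3 satisfied
(5,5)Q 3/4 satisfied
(5,6)Q 1/2 not
For instance (0,1) has only 1/3 same-type neighbors, below 5/8.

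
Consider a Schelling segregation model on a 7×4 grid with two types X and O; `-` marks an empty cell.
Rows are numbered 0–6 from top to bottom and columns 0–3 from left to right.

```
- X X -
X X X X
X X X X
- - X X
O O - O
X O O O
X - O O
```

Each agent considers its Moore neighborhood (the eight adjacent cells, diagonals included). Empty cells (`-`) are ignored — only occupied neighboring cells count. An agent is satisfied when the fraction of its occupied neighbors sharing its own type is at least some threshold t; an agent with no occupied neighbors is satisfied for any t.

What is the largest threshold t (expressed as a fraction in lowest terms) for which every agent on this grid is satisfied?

Row 0: (0,1)X 4/4 · (0,2)X 4/4
Row 1: (1,0)X 4/4 · (1,1)X 7/7 · (1,2)X 7/7 · (1,3)X 4/4
Row 2: (2,0)X 3/3 · (2,1)X 6/6 · (2,2)X 7/7 · (2,3)X 5/5
Row 3: (3,2)X 4/6 · (3,3)X 3/4
Row 4: (4,0)O 2/3 · (4,1)O 3/5 · (4,3)O 2/4
Row 5: (5,0)X 1/4 · (5,1)O 4/6 · (5,2)O 6/6 · (5,3)O 4/4
Row 6: (6,0)X 1/2 · (6,2)O 4/4 · (6,3)O 3/3
The smallest same-type fraction is 1/4 at (5,0), which reduces to 1/4. Any threshold above that leaves this agent unsatisfied.

1/4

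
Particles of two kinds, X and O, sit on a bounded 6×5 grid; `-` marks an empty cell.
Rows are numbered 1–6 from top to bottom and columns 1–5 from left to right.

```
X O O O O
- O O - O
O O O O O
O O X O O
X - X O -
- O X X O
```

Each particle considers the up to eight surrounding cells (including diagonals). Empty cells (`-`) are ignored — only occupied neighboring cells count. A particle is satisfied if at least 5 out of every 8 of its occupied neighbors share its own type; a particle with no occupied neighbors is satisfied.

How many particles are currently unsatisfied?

10

Row 1: (1,1)X 0/2 unhappy · (1,2)O 3/4 ok · (1,3)O 4/4 ok · (1,4)O 4/4 ok · (1,5)O 2/2 ok
Row 2: (2,2)O 6/7 ok · (2,3)O 7/7 ok · (2,5)O 4/4 ok
Row 3: (3,1)O 4/4 ok · (3,2)O 6/7 ok · (3,3)O 6/7 ok · (3,4)O 6/7 ok · (3,5)O 4/4 ok
Row 4: (4,1)O 3/4 ok · (4,2)O 4/7 unhappy · (4,3)X 1/7 unhappy · (4,4)O 5/7 ok · (4,5)O 4/4 ok
Row 5: (5,1)X 0/3 unhappy · (5,3)X 3/7 unhappy · (5,4)O 3/7 unhappy
Row 6: (6,2)O 0/3 unhappy · (6,3)X 2/4 unhappy · (6,4)X 2/4 unhappy · (6,5)O 1/2 unhappy
Unsatisfied: (1,1), (4,2), (4,3), (5,1), (5,3), (5,4), (6,2), (6,3), (6,4), (6,5) — 10 in total.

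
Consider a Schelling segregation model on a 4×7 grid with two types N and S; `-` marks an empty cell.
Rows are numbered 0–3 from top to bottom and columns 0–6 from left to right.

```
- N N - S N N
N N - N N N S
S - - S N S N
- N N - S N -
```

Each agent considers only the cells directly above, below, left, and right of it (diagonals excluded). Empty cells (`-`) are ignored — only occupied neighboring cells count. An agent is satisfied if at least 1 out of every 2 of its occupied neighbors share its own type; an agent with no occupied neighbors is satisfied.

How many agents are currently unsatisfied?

Row 0: (0,1)N 2/2 ✓ · (0,2)N 1/1 ✓ · (0,4)S 0/2 ✗ · (0,5)N 2/3 ✓ · (0,6)N 1/2 ✓
Row 1: (1,0)N 1/2 ✓ · (1,1)N 2/2 ✓ · (1,3)N 1/2 ✓ · (1,4)N 3/4 ✓ · (1,5)N 2/4 ✓ · (1,6)S 0/3 ✗
Row 2: (2,0)S 0/1 ✗ · (2,3)S 0/2 ✗ · (2,4)N 1/4 ✗ · (2,5)S 0/4 ✗ · (2,6)N 0/2 ✗
Row 3: (3,1)N 1/1 ✓ · (3,2)N 1/1 ✓ · (3,4)S 0/2 ✗ · (3,5)N 0/2 ✗
Unsatisfied: (0,4), (1,6), (2,0), (2,3), (2,4), (2,5), (2,6), (3,4), (3,5) — 9 in total.

9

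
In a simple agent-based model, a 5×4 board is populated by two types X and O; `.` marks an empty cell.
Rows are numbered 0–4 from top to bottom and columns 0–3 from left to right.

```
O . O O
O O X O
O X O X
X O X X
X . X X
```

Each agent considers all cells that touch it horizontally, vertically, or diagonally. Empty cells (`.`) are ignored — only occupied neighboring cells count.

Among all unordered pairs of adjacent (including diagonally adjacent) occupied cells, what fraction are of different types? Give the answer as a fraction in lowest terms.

19/45

Scan each occupied cell's neighbors to the right and below (and the two forward diagonals) so each pair is counted once.
Row 0: O(0,0)–O(1,0)= O(0,0)–O(1,1)= O(0,2)–O(0,3)= O(0,2)–X(1,2)≠ O(0,2)–O(1,3)= O(0,2)–O(1,1)= O(0,3)–O(1,3)= O(0,3)–X(1,2)≠  → 2/8 unlike.
Row 1: O(1,0)–O(1,1)= O(1,0)–O(2,0)= O(1,0)–X(2,1)≠ O(1,1)–X(1,2)≠ O(1,1)–X(2,1)≠ O(1,1)–O(2,2)= O(1,1)–O(2,0)= X(1,2)–O(1,3)≠ X(1,2)–O(2,2)≠ X(1,2)–X(2,3)= X(1,2)–X(2,1)= O(1,3)–X(2,3)≠ O(1,3)–O(2,2)=  → 6/13 unlike.
Row 2: O(2,0)–X(2,1)≠ O(2,0)–X(3,0)≠ O(2,0)–O(3,1)= X(2,1)–O(2,2)≠ X(2,1)–O(3,1)≠ X(2,1)–X(3,2)= X(2,1)–X(3,0)= O(2,2)–X(2,3)≠ O(2,2)–X(3,2)≠ O(2,2)–X(3,3)≠ O(2,2)–O(3,1)= X(2,3)–X(3,3)= X(2,3)–X(3,2)=  → 7/13 unlike.
Row 3: X(3,0)–O(3,1)≠ X(3,0)–X(4,0)= O(3,1)–X(3,2)≠ O(3,1)–X(4,2)≠ O(3,1)–X(4,0)≠ X(3,2)–X(3,3)= X(3,2)–X(4,2)= X(3,2)–X(4,3)= X(3,3)–X(4,3)= X(3,3)–X(4,2)=  → 4/10 unlike.
Row 4: X(4,2)–X(4,3)=  → 0/1 unlike.
Total adjacent occupied pairs: 45; unlike-type pairs: 19.
19/45 is already in lowest terms.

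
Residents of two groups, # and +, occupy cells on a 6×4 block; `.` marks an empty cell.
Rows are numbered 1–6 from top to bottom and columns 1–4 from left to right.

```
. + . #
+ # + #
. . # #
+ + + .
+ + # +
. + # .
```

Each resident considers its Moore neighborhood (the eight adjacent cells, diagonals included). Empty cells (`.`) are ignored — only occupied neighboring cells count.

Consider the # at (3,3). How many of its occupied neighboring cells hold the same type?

3

Occupied neighbors of (3,3): (2,2)=#, (2,3)=+, (2,4)=#, (3,4)=#, (4,2)=+, (4,3)=+.
Same type (#): 3 of 6.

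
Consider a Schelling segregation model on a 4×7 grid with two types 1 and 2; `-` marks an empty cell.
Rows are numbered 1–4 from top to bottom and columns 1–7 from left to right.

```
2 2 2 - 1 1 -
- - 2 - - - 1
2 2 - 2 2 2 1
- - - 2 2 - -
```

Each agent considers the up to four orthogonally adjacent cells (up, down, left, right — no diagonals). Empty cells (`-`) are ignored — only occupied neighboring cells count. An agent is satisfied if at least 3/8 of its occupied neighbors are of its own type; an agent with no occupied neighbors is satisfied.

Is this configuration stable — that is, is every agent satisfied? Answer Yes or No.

Row 1: (1,1)2 1/1 satisfied · (1,2)2 2/2 satisfied · (1,3)2 2/2 satisfied · (1,5)1 1/1 satisfied · (1,6)1 1/1 satisfied
Row 2: (2,3)2 1/1 satisfied · (2,7)1 1/1 satisfied
Row 3: (3,1)2 1/1 satisfied · (3,2)2 1/1 satisfied · (3,4)2 2/2 satisfied · (3,5)2 3/3 satisfied · (3,6)2 1/2 satisfied · (3,7)1 1/2 satisfied
Row 4: (4,4)2 2/2 satisfied · (4,5)2 2/2 satisfied
All meet the threshold, so the configuration is stable.

Yes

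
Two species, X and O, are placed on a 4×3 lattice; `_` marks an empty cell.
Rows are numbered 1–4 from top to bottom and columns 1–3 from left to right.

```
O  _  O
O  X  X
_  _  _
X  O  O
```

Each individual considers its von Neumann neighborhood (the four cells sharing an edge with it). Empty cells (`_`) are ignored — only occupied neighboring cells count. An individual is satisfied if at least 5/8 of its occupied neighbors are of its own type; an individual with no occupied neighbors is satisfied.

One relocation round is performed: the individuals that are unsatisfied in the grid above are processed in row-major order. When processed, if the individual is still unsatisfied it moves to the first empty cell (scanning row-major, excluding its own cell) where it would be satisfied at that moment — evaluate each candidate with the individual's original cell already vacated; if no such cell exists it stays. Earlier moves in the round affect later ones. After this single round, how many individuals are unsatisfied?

Initially unsatisfied (in order): (1,3), (2,1), (2,2), (2,3), (4,1), (4,2).
  (1,3): no empty cell satisfies it; stays.
  (2,1) → (1,2).
  (2,2) → (3,1).
  (2,3): no empty cell satisfies it; stays.
  (4,1): no empty cell satisfies it; stays.
  (4,2): no empty cell satisfies it; stays.
Resulting grid:
O O O
_ _ X
X _ _
X O O
Unsatisfied now: (1,3), (2,3), (4,1), (4,2).

4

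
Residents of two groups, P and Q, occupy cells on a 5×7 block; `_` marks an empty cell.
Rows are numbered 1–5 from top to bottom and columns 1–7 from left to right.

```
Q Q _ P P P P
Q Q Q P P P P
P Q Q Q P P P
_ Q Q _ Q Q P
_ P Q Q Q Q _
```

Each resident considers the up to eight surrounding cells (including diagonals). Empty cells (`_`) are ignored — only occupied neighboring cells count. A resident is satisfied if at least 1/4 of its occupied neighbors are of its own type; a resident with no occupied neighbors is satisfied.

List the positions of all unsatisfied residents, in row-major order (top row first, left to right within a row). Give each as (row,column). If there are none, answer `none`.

(3,1), (5,2)

Row 1: (1,1)Q 3/3 ✓ · (1,2)Q 4/4 ✓ · (1,4)P 3/4 ✓ · (1,5)P 5/5 ✓ · (1,6)P 5/5 ✓ · (1,7)P 3/3 ✓
Row 2: (2,1)Q 4/5 ✓ · (2,2)Q 6/7 ✓ · (2,3)Q 5/7 ✓ · (2,4)P 4/7 ✓ · (2,5)P 7/8 ✓ · (2,6)P 8/8 ✓ · (2,7)P 5/5 ✓
Row 3: (3,1)P 0/4 ✗ · (3,2)Q 6/7 ✓ · (3,3)Q 6/7 ✓ · (3,4)Q 4/7 ✓ · (3,5)P 4/7 ✓ · (3,6)P 6/8 ✓ · (3,7)P 4/5 ✓
Row 4: (4,2)Q 4/6 ✓ · (4,3)Q 6/7 ✓ · (4,5)Q 5/7 ✓ · (4,6)Q 3/7 ✓ · (4,7)P 2/4 ✓
Row 5: (5,2)P 0/3 ✗ · (5,3)Q 3/4 ✓ · (5,4)Q 4/4 ✓ · (5,5)Q 4/4 ✓ · (5,6)Q 3/4 ✓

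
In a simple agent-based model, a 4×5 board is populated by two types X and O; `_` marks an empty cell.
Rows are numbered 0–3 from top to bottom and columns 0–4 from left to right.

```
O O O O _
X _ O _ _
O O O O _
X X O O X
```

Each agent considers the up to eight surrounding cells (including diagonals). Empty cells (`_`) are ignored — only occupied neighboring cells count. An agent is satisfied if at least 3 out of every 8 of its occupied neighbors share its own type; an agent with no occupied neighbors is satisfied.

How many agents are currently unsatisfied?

Row 0: (0,0)O 1/2 ok · (0,1)O 3/4 ok · (0,2)O 3/3 ok · (0,3)O 2/2 ok
Row 1: (1,0)X 0/4 unhappy · (1,2)O 6/6 ok
Row 2: (2,0)O 1/4 unhappy · (2,1)O 4/7 ok · (2,2)O 5/6 ok · (2,3)O 4/5 ok
Row 3: (3,0)X 1/3 unhappy · (3,1)X 1/5 unhappy · (3,2)O 4/5 ok · (3,3)O 3/4 ok · (3,4)X 0/2 unhappy
Unsatisfied: (1,0), (2,0), (3,0), (3,1), (3,4) — 5 in total.

5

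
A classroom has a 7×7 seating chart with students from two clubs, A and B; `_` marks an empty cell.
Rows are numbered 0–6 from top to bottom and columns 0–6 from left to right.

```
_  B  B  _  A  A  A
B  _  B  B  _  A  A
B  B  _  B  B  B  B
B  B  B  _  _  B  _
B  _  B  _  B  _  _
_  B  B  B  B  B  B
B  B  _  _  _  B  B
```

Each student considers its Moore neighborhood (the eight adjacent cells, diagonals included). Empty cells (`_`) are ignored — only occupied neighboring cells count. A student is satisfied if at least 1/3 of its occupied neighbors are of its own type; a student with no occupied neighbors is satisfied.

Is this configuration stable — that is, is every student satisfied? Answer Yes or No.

Yes

(0,1)B 3/3 ok
(0,2)B 3/3 ok
(0,4)A 2/3 ok
(0,5)A 4/4 ok
(0,6)A 3/3 ok
(1,0)B 3/3 ok
(1,2)B 5/5 ok
(1,3)B 4/5 ok
(1,5)A 4/7 ok
(1,6)A 3/5 ok
(2,0)B 4/4 ok
(2,1)B 6/6 ok
(2,3)B 4/4 ok
(2,4)B 4/5 ok
(2,5)B 3/5 ok
(2,6)B 2/4 ok
(3,0)B 4/4 ok
(3,1)B 6/6 ok
(3,2)B 4/4 ok
(3,5)B 4/4 ok
(4,0)B 3/3 ok
(4,2)B 5/5 ok
(4,4)B 4/4 ok
(5,1)B 5/5 ok
(5,2)B 4/4 ok
(5,3)B 4/4 ok
(5,4)B 4/4 ok
(5,5)B 5/5 ok
(5,6)B 3/3 ok
(6,0)B 2/2 ok
(6,1)B 3/3 ok
(6,5)B 4/4 ok
(6,6)B 3/3 ok
All meet the threshold, so the configuration is stable.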